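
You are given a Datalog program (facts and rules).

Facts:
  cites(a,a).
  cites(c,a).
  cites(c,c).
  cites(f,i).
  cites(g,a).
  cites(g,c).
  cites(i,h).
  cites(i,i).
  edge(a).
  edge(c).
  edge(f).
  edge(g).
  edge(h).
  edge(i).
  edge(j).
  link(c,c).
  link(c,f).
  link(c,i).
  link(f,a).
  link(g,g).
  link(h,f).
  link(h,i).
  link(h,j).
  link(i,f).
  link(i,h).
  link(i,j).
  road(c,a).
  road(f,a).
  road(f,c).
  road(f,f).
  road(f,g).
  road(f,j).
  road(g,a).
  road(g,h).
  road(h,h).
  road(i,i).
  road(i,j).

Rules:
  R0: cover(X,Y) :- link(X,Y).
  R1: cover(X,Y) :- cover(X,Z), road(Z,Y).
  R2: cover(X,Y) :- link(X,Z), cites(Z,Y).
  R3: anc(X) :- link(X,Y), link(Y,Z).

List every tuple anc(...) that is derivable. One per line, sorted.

anc(c)
anc(g)
anc(h)
anc(i)

round 1: derive anc(c) via R3 from link(c,c), link(c,c)
round 1: derive anc(g) via R3 from link(g,g), link(g,g)
round 1: derive anc(h) via R3 from link(h,f), link(f,a)
round 1: derive anc(i) via R3 from link(i,f), link(f,a)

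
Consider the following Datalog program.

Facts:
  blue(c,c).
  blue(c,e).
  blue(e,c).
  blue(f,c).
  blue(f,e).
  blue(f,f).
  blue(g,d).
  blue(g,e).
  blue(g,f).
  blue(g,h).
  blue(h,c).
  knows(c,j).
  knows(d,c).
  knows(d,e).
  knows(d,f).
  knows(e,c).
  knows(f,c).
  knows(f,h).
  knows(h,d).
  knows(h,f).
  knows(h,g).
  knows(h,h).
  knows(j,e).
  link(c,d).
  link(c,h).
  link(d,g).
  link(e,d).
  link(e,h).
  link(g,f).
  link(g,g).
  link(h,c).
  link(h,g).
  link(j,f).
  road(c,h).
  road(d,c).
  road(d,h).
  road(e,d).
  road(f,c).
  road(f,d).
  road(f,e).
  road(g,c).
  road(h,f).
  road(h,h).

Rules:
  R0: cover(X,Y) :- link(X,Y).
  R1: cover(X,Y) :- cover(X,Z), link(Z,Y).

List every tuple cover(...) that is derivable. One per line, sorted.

cover(c,c)
cover(c,d)
cover(c,f)
cover(c,g)
cover(c,h)
cover(d,f)
cover(d,g)
cover(e,c)
cover(e,d)
cover(e,f)
cover(e,g)
cover(e,h)
cover(g,f)
cover(g,g)
cover(h,c)
cover(h,d)
cover(h,f)
cover(h,g)
cover(h,h)
cover(j,f)

round 1: derive cover(c,d) via R0 from link(c,d)
round 1: derive cover(c,h) via R0 from link(c,h)
round 1: derive cover(d,g) via R0 from link(d,g)
round 1: derive cover(e,d) via R0 from link(e,d)
round 1: derive cover(e,h) via R0 from link(e,h)
round 1: derive cover(g,f) via R0 from link(g,f)
round 1: derive cover(g,g) via R0 from link(g,g)
round 1: derive cover(h,c) via R0 from link(h,c)
round 1: derive cover(h,g) via R0 from link(h,g)
round 1: derive cover(j,f) via R0 from link(j,f)
round 2: derive cover(c,c) via R1 from cover(c,h), link(h,c)
round 2: derive cover(c,g) via R1 from cover(c,d), link(d,g)
round 2: derive cover(d,f) via R1 from cover(d,g), link(g,f)
round 2: derive cover(e,c) via R1 from cover(e,h), link(h,c)
round 2: derive cover(e,g) via R1 from cover(e,d), link(d,g)
round 2: derive cover(h,d) via R1 from cover(h,c), link(c,d)
round 2: derive cover(h,f) via R1 from cover(h,g), link(g,f)
round 2: derive cover(h,h) via R1 from cover(h,c), link(c,h)
round 3: derive cover(c,f) via R1 from cover(c,g), link(g,f)
round 3: derive cover(e,f) via R1 from cover(e,g), link(g,f)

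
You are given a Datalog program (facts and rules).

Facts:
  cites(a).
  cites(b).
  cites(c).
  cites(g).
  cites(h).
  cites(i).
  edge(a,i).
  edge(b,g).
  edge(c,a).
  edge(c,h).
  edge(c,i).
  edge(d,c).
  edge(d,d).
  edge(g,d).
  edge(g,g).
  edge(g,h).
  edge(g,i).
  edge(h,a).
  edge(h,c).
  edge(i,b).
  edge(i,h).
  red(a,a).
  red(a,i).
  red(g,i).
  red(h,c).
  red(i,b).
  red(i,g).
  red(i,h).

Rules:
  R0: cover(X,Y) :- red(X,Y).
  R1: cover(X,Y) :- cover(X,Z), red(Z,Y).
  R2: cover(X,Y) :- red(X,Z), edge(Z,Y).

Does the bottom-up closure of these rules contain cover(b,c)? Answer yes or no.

no

round 1: derive cover(a,a) via R0 from red(a,a)
round 1: derive cover(a,i) via R0 from red(a,i)
round 1: derive cover(g,i) via R0 from red(g,i)
round 1: derive cover(h,c) via R0 from red(h,c)
round 1: derive cover(i,b) via R0 from red(i,b)
round 1: derive cover(i,g) via R0 from red(i,g)
round 1: derive cover(i,h) via R0 from red(i,h)
round 1: derive cover(a,b) via R2 from red(a,i), edge(i,b)
round 1: derive cover(a,h) via R2 from red(a,i), edge(i,h)
round 1: derive cover(g,b) via R2 from red(g,i), edge(i,b)
round 1: derive cover(g,h) via R2 from red(g,i), edge(i,h)
round 1: derive cover(h,a) via R2 from red(h,c), edge(c,a)
round 1: derive cover(h,h) via R2 from red(h,c), edge(c,h)
round 1: derive cover(h,i) via R2 from red(h,c), edge(c,i)
round 1: derive cover(i,a) via R2 from red(i,h), edge(h,a)
round 1: derive cover(i,c) via R2 from red(i,h), edge(h,c)
round 1: derive cover(i,d) via R2 from red(i,g), edge(g,d)
round 1: derive cover(i,i) via R2 from red(i,g), edge(g,i)
round 2: derive cover(a,c) via R1 from cover(a,h), red(h,c)
round 2: derive cover(a,g) via R1 from cover(a,i), red(i,g)
round 2: derive cover(g,c) via R1 from cover(g,h), red(h,c)
round 2: derive cover(g,g) via R1 from cover(g,i), red(i,g)
round 2: derive cover(h,b) via R1 from cover(h,i), red(i,b)
round 2: derive cover(h,g) via R1 from cover(h,i), red(i,g)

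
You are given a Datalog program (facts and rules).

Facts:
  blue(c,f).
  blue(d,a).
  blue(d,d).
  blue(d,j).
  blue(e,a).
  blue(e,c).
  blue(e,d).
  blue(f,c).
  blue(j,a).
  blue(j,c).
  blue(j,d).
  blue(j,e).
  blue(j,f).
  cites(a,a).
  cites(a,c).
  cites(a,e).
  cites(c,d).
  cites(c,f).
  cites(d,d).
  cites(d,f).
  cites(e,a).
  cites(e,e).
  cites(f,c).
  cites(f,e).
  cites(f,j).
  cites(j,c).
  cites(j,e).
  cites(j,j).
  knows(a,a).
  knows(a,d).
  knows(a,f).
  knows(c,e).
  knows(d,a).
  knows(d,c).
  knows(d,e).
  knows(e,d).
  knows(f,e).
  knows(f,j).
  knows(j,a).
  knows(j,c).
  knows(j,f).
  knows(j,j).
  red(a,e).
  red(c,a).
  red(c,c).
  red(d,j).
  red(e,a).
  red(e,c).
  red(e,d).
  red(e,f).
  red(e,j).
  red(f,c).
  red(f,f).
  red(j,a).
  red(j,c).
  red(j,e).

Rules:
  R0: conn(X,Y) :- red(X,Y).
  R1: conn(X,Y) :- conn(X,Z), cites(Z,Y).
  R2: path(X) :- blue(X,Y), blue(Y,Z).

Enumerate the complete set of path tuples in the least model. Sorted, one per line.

round 1: derive path(c) via R2 from blue(c,f), blue(f,c)
round 1: derive path(d) via R2 from blue(d,d), blue(d,a)
round 1: derive path(e) via R2 from blue(e,c), blue(c,f)
round 1: derive path(f) via R2 from blue(f,c), blue(c,f)
round 1: derive path(j) via R2 from blue(j,c), blue(c,f)

path(c)
path(d)
path(e)
path(f)
path(j)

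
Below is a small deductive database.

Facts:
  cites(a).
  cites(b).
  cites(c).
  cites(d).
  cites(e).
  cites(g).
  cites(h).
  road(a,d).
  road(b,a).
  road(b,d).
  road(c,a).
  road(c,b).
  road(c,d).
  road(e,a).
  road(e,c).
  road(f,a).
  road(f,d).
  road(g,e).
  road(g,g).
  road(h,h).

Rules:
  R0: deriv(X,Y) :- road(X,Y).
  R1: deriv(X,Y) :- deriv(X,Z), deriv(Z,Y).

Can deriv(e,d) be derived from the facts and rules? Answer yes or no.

yes

round 1: derive deriv(a,d) via R0 from road(a,d)
round 1: derive deriv(b,a) via R0 from road(b,a)
round 1: derive deriv(b,d) via R0 from road(b,d)
round 1: derive deriv(c,a) via R0 from road(c,a)
round 1: derive deriv(c,b) via R0 from road(c,b)
round 1: derive deriv(c,d) via R0 from road(c,d)
round 1: derive deriv(e,a) via R0 from road(e,a)
round 1: derive deriv(e,c) via R0 from road(e,c)
round 1: derive deriv(f,a) via R0 from road(f,a)
round 1: derive deriv(f,d) via R0 from road(f,d)
round 1: derive deriv(g,e) via R0 from road(g,e)
round 1: derive deriv(g,g) via R0 from road(g,g)
round 1: derive deriv(h,h) via R0 from road(h,h)
round 2: derive deriv(e,b) via R1 from deriv(e,c), deriv(c,b)
round 2: derive deriv(e,d) via R1 from deriv(e,a), deriv(a,d)
round 2: derive deriv(g,a) via R1 from deriv(g,e), deriv(e,a)
round 2: derive deriv(g,c) via R1 from deriv(g,e), deriv(e,c)
round 3: derive deriv(g,b) via R1 from deriv(g,c), deriv(c,b)
round 3: derive deriv(g,d) via R1 from deriv(g,a), deriv(a,d)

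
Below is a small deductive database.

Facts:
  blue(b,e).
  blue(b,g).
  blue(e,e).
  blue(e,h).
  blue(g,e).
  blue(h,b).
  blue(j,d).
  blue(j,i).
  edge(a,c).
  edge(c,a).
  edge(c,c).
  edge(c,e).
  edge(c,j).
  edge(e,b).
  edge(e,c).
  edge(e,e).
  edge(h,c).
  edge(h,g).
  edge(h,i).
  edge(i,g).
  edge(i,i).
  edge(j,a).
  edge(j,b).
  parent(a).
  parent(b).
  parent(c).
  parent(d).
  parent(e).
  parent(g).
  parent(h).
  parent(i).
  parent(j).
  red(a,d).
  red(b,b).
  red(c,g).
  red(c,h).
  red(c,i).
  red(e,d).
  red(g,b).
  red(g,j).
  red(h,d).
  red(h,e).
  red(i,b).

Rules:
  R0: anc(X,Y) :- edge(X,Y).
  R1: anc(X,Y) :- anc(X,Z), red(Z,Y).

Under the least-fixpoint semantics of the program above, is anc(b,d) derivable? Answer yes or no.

no

round 1: derive anc(a,c) via R0 from edge(a,c)
round 1: derive anc(c,a) via R0 from edge(c,a)
round 1: derive anc(c,c) via R0 from edge(c,c)
round 1: derive anc(c,e) via R0 from edge(c,e)
round 1: derive anc(c,j) via R0 from edge(c,j)
round 1: derive anc(e,b) via R0 from edge(e,b)
round 1: derive anc(e,c) via R0 from edge(e,c)
round 1: derive anc(e,e) via R0 from edge(e,e)
round 1: derive anc(h,c) via R0 from edge(h,c)
round 1: derive anc(h,g) via R0 from edge(h,g)
round 1: derive anc(h,i) via R0 from edge(h,i)
round 1: derive anc(i,g) via R0 from edge(i,g)
round 1: derive anc(i,i) via R0 from edge(i,i)
round 1: derive anc(j,a) via R0 from edge(j,a)
round 1: derive anc(j,b) via R0 from edge(j,b)
round 2: derive anc(a,g) via R1 from anc(a,c), red(c,g)
round 2: derive anc(a,h) via R1 from anc(a,c), red(c,h)
round 2: derive anc(a,i) via R1 from anc(a,c), red(c,i)
round 2: derive anc(c,d) via R1 from anc(c,a), red(a,d)
round 2: derive anc(c,g) via R1 from anc(c,c), red(c,g)
round 2: derive anc(c,h) via R1 from anc(c,c), red(c,h)
round 2: derive anc(c,i) via R1 from anc(c,c), red(c,i)
round 2: derive anc(e,d) via R1 from anc(e,e), red(e,d)
round 2: derive anc(e,g) via R1 from anc(e,c), red(c,g)
round 2: derive anc(e,h) via R1 from anc(e,c), red(c,h)
round 2: derive anc(e,i) via R1 from anc(e,c), red(c,i)
round 2: derive anc(h,b) via R1 from anc(h,g), red(g,b)
round 2: derive anc(h,h) via R1 from anc(h,c), red(c,h)
round 2: derive anc(h,j) via R1 from anc(h,g), red(g,j)
round 2: derive anc(i,b) via R1 from anc(i,g), red(g,b)
round 2: derive anc(i,j) via R1 from anc(i,g), red(g,j)
round 2: derive anc(j,d) via R1 from anc(j,a), red(a,d)
round 3: derive anc(a,b) via R1 from anc(a,g), red(g,b)
round 3: derive anc(a,d) via R1 from anc(a,h), red(h,d)
round 3: derive anc(a,e) via R1 from anc(a,h), red(h,e)
round 3: derive anc(a,j) via R1 from anc(a,g), red(g,j)
round 3: derive anc(c,b) via R1 from anc(c,g), red(g,b)
round 3: derive anc(e,j) via R1 from anc(e,g), red(g,j)
round 3: derive anc(h,d) via R1 from anc(h,h), red(h,d)
round 3: derive anc(h,e) via R1 from anc(h,h), red(h,e)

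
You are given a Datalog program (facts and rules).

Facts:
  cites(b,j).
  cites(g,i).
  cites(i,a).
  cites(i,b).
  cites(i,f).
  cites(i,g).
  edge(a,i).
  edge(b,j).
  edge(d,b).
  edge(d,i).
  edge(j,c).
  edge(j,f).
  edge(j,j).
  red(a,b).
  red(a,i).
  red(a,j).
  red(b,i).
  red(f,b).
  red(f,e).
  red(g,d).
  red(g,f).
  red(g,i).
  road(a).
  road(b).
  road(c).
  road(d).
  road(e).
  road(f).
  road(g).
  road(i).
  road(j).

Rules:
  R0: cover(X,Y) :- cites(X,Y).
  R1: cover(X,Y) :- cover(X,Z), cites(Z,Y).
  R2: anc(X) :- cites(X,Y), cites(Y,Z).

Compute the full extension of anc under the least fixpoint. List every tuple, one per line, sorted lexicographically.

round 1: derive anc(g) via R2 from cites(g,i), cites(i,a)
round 1: derive anc(i) via R2 from cites(i,b), cites(b,j)

anc(g)
anc(i)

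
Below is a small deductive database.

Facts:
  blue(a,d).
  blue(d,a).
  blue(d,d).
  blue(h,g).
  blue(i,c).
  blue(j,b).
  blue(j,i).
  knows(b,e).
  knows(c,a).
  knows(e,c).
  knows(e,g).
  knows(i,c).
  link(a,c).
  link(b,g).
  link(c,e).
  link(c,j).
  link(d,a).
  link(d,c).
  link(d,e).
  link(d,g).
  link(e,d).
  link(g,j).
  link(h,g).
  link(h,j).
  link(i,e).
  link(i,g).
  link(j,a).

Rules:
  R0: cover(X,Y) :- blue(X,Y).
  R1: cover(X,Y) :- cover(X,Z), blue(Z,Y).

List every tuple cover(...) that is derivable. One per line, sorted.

cover(a,a)
cover(a,d)
cover(d,a)
cover(d,d)
cover(h,g)
cover(i,c)
cover(j,b)
cover(j,c)
cover(j,i)

round 1: derive cover(a,d) via R0 from blue(a,d)
round 1: derive cover(d,a) via R0 from blue(d,a)
round 1: derive cover(d,d) via R0 from blue(d,d)
round 1: derive cover(h,g) via R0 from blue(h,g)
round 1: derive cover(i,c) via R0 from blue(i,c)
round 1: derive cover(j,b) via R0 from blue(j,b)
round 1: derive cover(j,i) via R0 from blue(j,i)
round 2: derive cover(a,a) via R1 from cover(a,d), blue(d,a)
round 2: derive cover(j,c) via R1 from cover(j,i), blue(i,c)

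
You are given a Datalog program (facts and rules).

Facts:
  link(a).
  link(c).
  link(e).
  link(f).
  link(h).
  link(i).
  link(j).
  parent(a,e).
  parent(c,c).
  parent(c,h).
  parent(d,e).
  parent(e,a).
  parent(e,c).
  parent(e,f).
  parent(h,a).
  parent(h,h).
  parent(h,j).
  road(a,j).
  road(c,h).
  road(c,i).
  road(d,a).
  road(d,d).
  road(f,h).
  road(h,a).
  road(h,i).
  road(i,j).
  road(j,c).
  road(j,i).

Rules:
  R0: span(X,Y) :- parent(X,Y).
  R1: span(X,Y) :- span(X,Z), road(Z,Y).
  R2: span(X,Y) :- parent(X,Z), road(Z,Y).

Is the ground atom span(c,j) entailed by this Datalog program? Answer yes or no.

yes

round 1: derive span(a,e) via R0 from parent(a,e)
round 1: derive span(c,c) via R0 from parent(c,c)
round 1: derive span(c,h) via R0 from parent(c,h)
round 1: derive span(d,e) via R0 from parent(d,e)
round 1: derive span(e,a) via R0 from parent(e,a)
round 1: derive span(e,c) via R0 from parent(e,c)
round 1: derive span(e,f) via R0 from parent(e,f)
round 1: derive span(h,a) via R0 from parent(h,a)
round 1: derive span(h,h) via R0 from parent(h,h)
round 1: derive span(h,j) via R0 from parent(h,j)
round 1: derive span(c,a) via R2 from parent(c,h), road(h,a)
round 1: derive span(c,i) via R2 from parent(c,c), road(c,i)
round 1: derive span(e,h) via R2 from parent(e,c), road(c,h)
round 1: derive span(e,i) via R2 from parent(e,c), road(c,i)
round 1: derive span(e,j) via R2 from parent(e,a), road(a,j)
round 1: derive span(h,c) via R2 from parent(h,j), road(j,c)
round 1: derive span(h,i) via R2 from parent(h,h), road(h,i)
round 2: derive span(c,j) via R1 from span(c,a), road(a,j)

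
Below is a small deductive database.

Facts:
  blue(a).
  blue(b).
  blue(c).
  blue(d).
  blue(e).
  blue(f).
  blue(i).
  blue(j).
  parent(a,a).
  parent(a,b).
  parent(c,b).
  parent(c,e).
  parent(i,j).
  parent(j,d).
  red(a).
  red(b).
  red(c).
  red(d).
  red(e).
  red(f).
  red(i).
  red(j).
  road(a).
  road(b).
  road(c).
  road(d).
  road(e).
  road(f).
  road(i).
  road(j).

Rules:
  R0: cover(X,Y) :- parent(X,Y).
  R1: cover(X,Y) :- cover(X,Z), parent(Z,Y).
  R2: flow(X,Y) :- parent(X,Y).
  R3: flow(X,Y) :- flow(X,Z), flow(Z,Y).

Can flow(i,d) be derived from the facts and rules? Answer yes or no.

yes

round 1: derive flow(a,a) via R2 from parent(a,a)
round 1: derive flow(a,b) via R2 from parent(a,b)
round 1: derive flow(c,b) via R2 from parent(c,b)
round 1: derive flow(c,e) via R2 from parent(c,e)
round 1: derive flow(i,j) via R2 from parent(i,j)
round 1: derive flow(j,d) via R2 from parent(j,d)
round 2: derive flow(i,d) via R3 from flow(i,j), flow(j,d)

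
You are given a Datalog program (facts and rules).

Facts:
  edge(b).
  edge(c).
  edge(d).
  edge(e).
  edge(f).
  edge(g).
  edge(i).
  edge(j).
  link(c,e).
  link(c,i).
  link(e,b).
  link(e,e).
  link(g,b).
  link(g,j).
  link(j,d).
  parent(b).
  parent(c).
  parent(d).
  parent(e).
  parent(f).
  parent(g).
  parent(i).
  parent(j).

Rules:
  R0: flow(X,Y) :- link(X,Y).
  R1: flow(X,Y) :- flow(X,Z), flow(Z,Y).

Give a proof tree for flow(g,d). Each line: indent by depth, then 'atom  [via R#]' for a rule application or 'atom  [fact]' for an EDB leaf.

round 1: derive flow(c,e) via R0 from link(c,e)
round 1: derive flow(c,i) via R0 from link(c,i)
round 1: derive flow(e,b) via R0 from link(e,b)
round 1: derive flow(e,e) via R0 from link(e,e)
round 1: derive flow(g,b) via R0 from link(g,b)
round 1: derive flow(g,j) via R0 from link(g,j)
round 1: derive flow(j,d) via R0 from link(j,d)
round 2: derive flow(c,b) via R1 from flow(c,e), flow(e,b)
round 2: derive flow(g,d) via R1 from flow(g,j), flow(j,d)

flow(g,d)  [via R1]
  flow(g,j)  [via R0]
    link(g,j)  [fact]
  flow(j,d)  [via R0]
    link(j,d)  [fact]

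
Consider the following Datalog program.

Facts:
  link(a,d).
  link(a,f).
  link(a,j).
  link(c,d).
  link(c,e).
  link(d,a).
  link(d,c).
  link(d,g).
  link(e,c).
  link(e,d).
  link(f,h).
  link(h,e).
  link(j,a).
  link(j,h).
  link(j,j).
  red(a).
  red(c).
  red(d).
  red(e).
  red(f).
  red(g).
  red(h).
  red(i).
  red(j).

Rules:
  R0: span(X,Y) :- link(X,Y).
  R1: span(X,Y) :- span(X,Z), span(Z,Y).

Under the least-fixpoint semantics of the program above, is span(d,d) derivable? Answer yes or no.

round 1: derive span(a,d) via R0 from link(a,d)
round 1: derive span(a,f) via R0 from link(a,f)
round 1: derive span(a,j) via R0 from link(a,j)
round 1: derive span(c,d) via R0 from link(c,d)
round 1: derive span(c,e) via R0 from link(c,e)
round 1: derive span(d,a) via R0 from link(d,a)
round 1: derive span(d,c) via R0 from link(d,c)
round 1: derive span(d,g) via R0 from link(d,g)
round 1: derive span(e,c) via R0 from link(e,c)
round 1: derive span(e,d) via R0 from link(e,d)
round 1: derive span(f,h) via R0 from link(f,h)
round 1: derive span(h,e) via R0 from link(h,e)
round 1: derive span(j,a) via R0 from link(j,a)
round 1: derive span(j,h) via R0 from link(j,h)
round 1: derive span(j,j) via R0 from link(j,j)
round 2: derive span(a,a) via R1 from span(a,d), span(d,a)
round 2: derive span(a,c) via R1 from span(a,d), span(d,c)
round 2: derive span(a,g) via R1 from span(a,d), span(d,g)
round 2: derive span(a,h) via R1 from span(a,f), span(f,h)
round 2: derive span(c,a) via R1 from span(c,d), span(d,a)
round 2: derive span(c,c) via R1 from span(c,d), span(d,c)
round 2: derive span(c,g) via R1 from span(c,d), span(d,g)
round 2: derive span(d,d) via R1 from span(d,a), span(a,d)
round 2: derive span(d,e) via R1 from span(d,c), span(c,e)
round 2: derive span(d,f) via R1 from span(d,a), span(a,f)
round 2: derive span(d,j) via R1 from span(d,a), span(a,j)
round 2: derive span(e,a) via R1 from span(e,d), span(d,a)
round 2: derive span(e,e) via R1 from span(e,c), span(c,e)
round 2: derive span(e,g) via R1 from span(e,d), span(d,g)
round 2: derive span(f,e) via R1 from span(f,h), span(h,e)
round 2: derive span(h,c) via R1 from span(h,e), span(e,c)
round 2: derive span(h,d) via R1 from span(h,e), span(e,d)
round 2: derive span(j,d) via R1 from span(j,a), span(a,d)
round 2: derive span(j,e) via R1 from span(j,h), span(h,e)
round 2: derive span(j,f) via R1 from span(j,a), span(a,f)
round 3: derive span(a,e) via R1 from span(a,c), span(c,e)
round 3: derive span(c,f) via R1 from span(c,a), span(a,f)
round 3: derive span(c,h) via R1 from span(c,a), span(a,h)
round 3: derive span(c,j) via R1 from span(c,a), span(a,j)
round 3: derive span(d,h) via R1 from span(d,a), span(a,h)
round 3: derive span(e,f) via R1 from span(e,a), span(a,f)
round 3: derive span(e,h) via R1 from span(e,a), span(a,h)
round 3: derive span(e,j) via R1 from span(e,a), span(a,j)
round 3: derive span(f,a) via R1 from span(f,e), span(e,a)
round 3: derive span(f,c) via R1 from span(f,e), span(e,c)
round 3: derive span(f,d) via R1 from span(f,e), span(e,d)
round 3: derive span(f,g) via R1 from span(f,e), span(e,g)
round 3: derive span(h,a) via R1 from span(h,c), span(c,a)
round 3: derive span(h,f) via R1 from span(h,d), span(d,f)
round 3: derive span(h,g) via R1 from span(h,c), span(c,g)
round 3: derive span(h,j) via R1 from span(h,d), span(d,j)
round 3: derive span(j,c) via R1 from span(j,a), span(a,c)
round 3: derive span(j,g) via R1 from span(j,a), span(a,g)
round 4: derive span(f,f) via R1 from span(f,a), span(a,f)
round 4: derive span(f,j) via R1 from span(f,a), span(a,j)
round 4: derive span(h,h) via R1 from span(h,a), span(a,h)

yes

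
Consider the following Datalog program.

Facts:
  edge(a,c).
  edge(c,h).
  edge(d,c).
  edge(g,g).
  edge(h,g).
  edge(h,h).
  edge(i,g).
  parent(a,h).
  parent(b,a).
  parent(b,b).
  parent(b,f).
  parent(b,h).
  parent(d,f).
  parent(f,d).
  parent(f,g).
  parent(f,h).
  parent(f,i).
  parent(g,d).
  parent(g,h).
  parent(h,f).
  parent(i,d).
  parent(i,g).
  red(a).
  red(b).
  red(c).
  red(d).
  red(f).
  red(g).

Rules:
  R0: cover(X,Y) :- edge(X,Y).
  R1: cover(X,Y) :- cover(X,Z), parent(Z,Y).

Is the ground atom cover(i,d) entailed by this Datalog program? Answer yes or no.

round 1: derive cover(a,c) via R0 from edge(a,c)
round 1: derive cover(c,h) via R0 from edge(c,h)
round 1: derive cover(d,c) via R0 from edge(d,c)
round 1: derive cover(g,g) via R0 from edge(g,g)
round 1: derive cover(h,g) via R0 from edge(h,g)
round 1: derive cover(h,h) via R0 from edge(h,h)
round 1: derive cover(i,g) via R0 from edge(i,g)
round 2: derive cover(c,f) via R1 from cover(c,h), parent(h,f)
round 2: derive cover(g,d) via R1 from cover(g,g), parent(g,d)
round 2: derive cover(g,h) via R1 from cover(g,g), parent(g,h)
round 2: derive cover(h,d) via R1 from cover(h,g), parent(g,d)
round 2: derive cover(h,f) via R1 from cover(h,h), parent(h,f)
round 2: derive cover(i,d) via R1 from cover(i,g), parent(g,d)
round 2: derive cover(i,h) via R1 from cover(i,g), parent(g,h)
round 3: derive cover(c,d) via R1 from cover(c,f), parent(f,d)
round 3: derive cover(c,g) via R1 from cover(c,f), parent(f,g)
round 3: derive cover(c,i) via R1 from cover(c,f), parent(f,i)
round 3: derive cover(g,f) via R1 from cover(g,d), parent(d,f)
round 3: derive cover(h,i) via R1 from cover(h,f), parent(f,i)
round 3: derive cover(i,f) via R1 from cover(i,d), parent(d,f)
round 4: derive cover(g,i) via R1 from cover(g,f), parent(f,i)
round 4: derive cover(i,i) via R1 from cover(i,f), parent(f,i)

yes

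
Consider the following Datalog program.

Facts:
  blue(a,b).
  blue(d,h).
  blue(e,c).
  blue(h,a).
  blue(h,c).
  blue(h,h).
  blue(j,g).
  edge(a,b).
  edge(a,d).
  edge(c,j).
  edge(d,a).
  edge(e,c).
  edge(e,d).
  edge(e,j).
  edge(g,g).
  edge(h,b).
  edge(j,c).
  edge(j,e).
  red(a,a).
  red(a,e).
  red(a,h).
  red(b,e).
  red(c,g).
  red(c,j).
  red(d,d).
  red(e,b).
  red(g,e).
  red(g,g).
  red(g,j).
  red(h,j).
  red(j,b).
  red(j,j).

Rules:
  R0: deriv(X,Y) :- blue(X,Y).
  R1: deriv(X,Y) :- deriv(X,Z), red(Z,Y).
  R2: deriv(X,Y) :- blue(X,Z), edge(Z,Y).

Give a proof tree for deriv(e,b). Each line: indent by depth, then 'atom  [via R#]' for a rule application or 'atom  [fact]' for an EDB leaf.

round 1: derive deriv(a,b) via R0 from blue(a,b)
round 1: derive deriv(d,h) via R0 from blue(d,h)
round 1: derive deriv(e,c) via R0 from blue(e,c)
round 1: derive deriv(h,a) via R0 from blue(h,a)
round 1: derive deriv(h,c) via R0 from blue(h,c)
round 1: derive deriv(h,h) via R0 from blue(h,h)
round 1: derive deriv(j,g) via R0 from blue(j,g)
round 1: derive deriv(d,b) via R2 from blue(d,h), edge(h,b)
round 1: derive deriv(e,j) via R2 from blue(e,c), edge(c,j)
round 1: derive deriv(h,b) via R2 from blue(h,a), edge(a,b)
round 1: derive deriv(h,d) via R2 from blue(h,a), edge(a,d)
round 1: derive deriv(h,j) via R2 from blue(h,c), edge(c,j)
round 2: derive deriv(a,e) via R1 from deriv(a,b), red(b,e)
round 2: derive deriv(d,e) via R1 from deriv(d,b), red(b,e)
round 2: derive deriv(d,j) via R1 from deriv(d,h), red(h,j)
round 2: derive deriv(e,b) via R1 from deriv(e,j), red(j,b)
round 2: derive deriv(e,g) via R1 from deriv(e,c), red(c,g)
round 2: derive deriv(h,e) via R1 from deriv(h,a), red(a,e)
round 2: derive deriv(h,g) via R1 from deriv(h,c), red(c,g)
round 2: derive deriv(j,e) via R1 from deriv(j,g), red(g,e)
round 2: derive deriv(j,j) via R1 from deriv(j,g), red(g,j)
round 3: derive deriv(e,e) via R1 from deriv(e,b), red(b,e)
round 3: derive deriv(j,b) via R1 from deriv(j,e), red(e,b)

deriv(e,b)  [via R1]
  deriv(e,j)  [via R2]
    blue(e,c)  [fact]
    edge(c,j)  [fact]
  red(j,b)  [fact]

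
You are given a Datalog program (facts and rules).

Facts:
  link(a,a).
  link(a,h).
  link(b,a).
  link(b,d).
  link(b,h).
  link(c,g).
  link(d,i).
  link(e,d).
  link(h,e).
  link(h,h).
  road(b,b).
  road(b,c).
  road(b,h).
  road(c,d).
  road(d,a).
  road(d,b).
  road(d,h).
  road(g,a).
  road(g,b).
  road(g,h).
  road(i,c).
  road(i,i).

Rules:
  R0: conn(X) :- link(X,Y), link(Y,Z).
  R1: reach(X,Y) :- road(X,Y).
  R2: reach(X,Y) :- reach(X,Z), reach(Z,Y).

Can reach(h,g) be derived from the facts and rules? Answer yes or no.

round 1: derive reach(b,b) via R1 from road(b,b)
round 1: derive reach(b,c) via R1 from road(b,c)
round 1: derive reach(b,h) via R1 from road(b,h)
round 1: derive reach(c,d) via R1 from road(c,d)
round 1: derive reach(d,a) via R1 from road(d,a)
round 1: derive reach(d,b) via R1 from road(d,b)
round 1: derive reach(d,h) via R1 from road(d,h)
round 1: derive reach(g,a) via R1 from road(g,a)
round 1: derive reach(g,b) via R1 from road(g,b)
round 1: derive reach(g,h) via R1 from road(g,h)
round 1: derive reach(i,c) via R1 from road(i,c)
round 1: derive reach(i,i) via R1 from road(i,i)
round 2: derive reach(b,d) via R2 from reach(b,c), reach(c,d)
round 2: derive reach(c,a) via R2 from reach(c,d), reach(d,a)
round 2: derive reach(c,b) via R2 from reach(c,d), reach(d,b)
round 2: derive reach(c,h) via R2 from reach(c,d), reach(d,h)
round 2: derive reach(d,c) via R2 from reach(d,b), reach(b,c)
round 2: derive reach(g,c) via R2 from reach(g,b), reach(b,c)
round 2: derive reach(i,d) via R2 from reach(i,c), reach(c,d)
round 3: derive reach(b,a) via R2 from reach(b,c), reach(c,a)
round 3: derive reach(c,c) via R2 from reach(c,b), reach(b,c)
round 3: derive reach(d,d) via R2 from reach(d,b), reach(b,d)
round 3: derive reach(g,d) via R2 from reach(g,b), reach(b,d)
round 3: derive reach(i,a) via R2 from reach(i,c), reach(c,a)
round 3: derive reach(i,b) via R2 from reach(i,c), reach(c,b)
round 3: derive reach(i,h) via R2 from reach(i,c), reach(c,h)

no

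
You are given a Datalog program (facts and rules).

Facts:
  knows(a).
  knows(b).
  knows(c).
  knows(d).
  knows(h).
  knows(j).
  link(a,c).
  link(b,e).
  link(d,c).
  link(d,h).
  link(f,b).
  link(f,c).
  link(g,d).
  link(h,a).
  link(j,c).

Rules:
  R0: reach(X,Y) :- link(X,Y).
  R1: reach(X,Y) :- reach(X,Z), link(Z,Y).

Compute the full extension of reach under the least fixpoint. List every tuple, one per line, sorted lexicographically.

reach(a,c)
reach(b,e)
reach(d,a)
reach(d,c)
reach(d,h)
reach(f,b)
reach(f,c)
reach(f,e)
reach(g,a)
reach(g,c)
reach(g,d)
reach(g,h)
reach(h,a)
reach(h,c)
reach(j,c)

round 1: derive reach(a,c) via R0 from link(a,c)
round 1: derive reach(b,e) via R0 from link(b,e)
round 1: derive reach(d,c) via R0 from link(d,c)
round 1: derive reach(d,h) via R0 from link(d,h)
round 1: derive reach(f,b) via R0 from link(f,b)
round 1: derive reach(f,c) via R0 from link(f,c)
round 1: derive reach(g,d) via R0 from link(g,d)
round 1: derive reach(h,a) via R0 from link(h,a)
round 1: derive reach(j,c) via R0 from link(j,c)
round 2: derive reach(d,a) via R1 from reach(d,h), link(h,a)
round 2: derive reach(f,e) via R1 from reach(f,b), link(b,e)
round 2: derive reach(g,c) via R1 from reach(g,d), link(d,c)
round 2: derive reach(g,h) via R1 from reach(g,d), link(d,h)
round 2: derive reach(h,c) via R1 from reach(h,a), link(a,c)
round 3: derive reach(g,a) via R1 from reach(g,h), link(h,a)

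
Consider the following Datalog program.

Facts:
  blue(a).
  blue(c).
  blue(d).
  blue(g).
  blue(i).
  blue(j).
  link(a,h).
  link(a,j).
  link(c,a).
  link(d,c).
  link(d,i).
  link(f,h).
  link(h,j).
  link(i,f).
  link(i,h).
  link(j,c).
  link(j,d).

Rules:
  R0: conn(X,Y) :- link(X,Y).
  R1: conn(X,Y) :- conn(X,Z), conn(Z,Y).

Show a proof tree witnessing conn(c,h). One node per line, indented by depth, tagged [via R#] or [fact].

conn(c,h)  [via R1]
  conn(c,a)  [via R0]
    link(c,a)  [fact]
  conn(a,h)  [via R0]
    link(a,h)  [fact]

round 1: derive conn(a,h) via R0 from link(a,h)
round 1: derive conn(a,j) via R0 from link(a,j)
round 1: derive conn(c,a) via R0 from link(c,a)
round 1: derive conn(d,c) via R0 from link(d,c)
round 1: derive conn(d,i) via R0 from link(d,i)
round 1: derive conn(f,h) via R0 from link(f,h)
round 1: derive conn(h,j) via R0 from link(h,j)
round 1: derive conn(i,f) via R0 from link(i,f)
round 1: derive conn(i,h) via R0 from link(i,h)
round 1: derive conn(j,c) via R0 from link(j,c)
round 1: derive conn(j,d) via R0 from link(j,d)
round 2: derive conn(a,c) via R1 from conn(a,j), conn(j,c)
round 2: derive conn(a,d) via R1 from conn(a,j), conn(j,d)
round 2: derive conn(c,h) via R1 from conn(c,a), conn(a,h)
round 2: derive conn(c,j) via R1 from conn(c,a), conn(a,j)
round 2: derive conn(d,a) via R1 from conn(d,c), conn(c,a)
round 2: derive conn(d,f) via R1 from conn(d,i), conn(i,f)
round 2: derive conn(d,h) via R1 from conn(d,i), conn(i,h)
round 2: derive conn(f,j) via R1 from conn(f,h), conn(h,j)
round 2: derive conn(h,c) via R1 from conn(h,j), conn(j,c)
round 2: derive conn(h,d) via R1 from conn(h,j), conn(j,d)
round 2: derive conn(i,j) via R1 from conn(i,h), conn(h,j)
round 2: derive conn(j,a) via R1 from conn(j,c), conn(c,a)
round 2: derive conn(j,i) via R1 from conn(j,d), conn(d,i)
round 3: derive conn(a,a) via R1 from conn(a,c), conn(c,a)
round 3: derive conn(a,f) via R1 from conn(a,d), conn(d,f)
round 3: derive conn(a,i) via R1 from conn(a,d), conn(d,i)
round 3: derive conn(c,c) via R1 from conn(c,a), conn(a,c)
round 3: derive conn(c,d) via R1 from conn(c,a), conn(a,d)
round 3: derive conn(c,i) via R1 from conn(c,j), conn(j,i)
round 3: derive conn(d,d) via R1 from conn(d,a), conn(a,d)
round 3: derive conn(d,j) via R1 from conn(d,a), conn(a,j)
round 3: derive conn(f,a) via R1 from conn(f,j), conn(j,a)
round 3: derive conn(f,c) via R1 from conn(f,h), conn(h,c)
round 3: derive conn(f,d) via R1 from conn(f,h), conn(h,d)
round 3: derive conn(f,i) via R1 from conn(f,j), conn(j,i)
round 3: derive conn(h,a) via R1 from conn(h,c), conn(c,a)
round 3: derive conn(h,f) via R1 from conn(h,d), conn(d,f)
round 3: derive conn(h,h) via R1 from conn(h,c), conn(c,h)
round 3: derive conn(h,i) via R1 from conn(h,d), conn(d,i)
round 3: derive conn(i,a) via R1 from conn(i,j), conn(j,a)
round 3: derive conn(i,c) via R1 from conn(i,h), conn(h,c)
round 3: derive conn(i,d) via R1 from conn(i,h), conn(h,d)
round 3: derive conn(i,i) via R1 from conn(i,j), conn(j,i)
round 3: derive conn(j,f) via R1 from conn(j,d), conn(d,f)
round 3: derive conn(j,h) via R1 from conn(j,a), conn(a,h)
round 3: derive conn(j,j) via R1 from conn(j,a), conn(a,j)
round 4: derive conn(c,f) via R1 from conn(c,a), conn(a,f)
round 4: derive conn(f,f) via R1 from conn(f,a), conn(a,f)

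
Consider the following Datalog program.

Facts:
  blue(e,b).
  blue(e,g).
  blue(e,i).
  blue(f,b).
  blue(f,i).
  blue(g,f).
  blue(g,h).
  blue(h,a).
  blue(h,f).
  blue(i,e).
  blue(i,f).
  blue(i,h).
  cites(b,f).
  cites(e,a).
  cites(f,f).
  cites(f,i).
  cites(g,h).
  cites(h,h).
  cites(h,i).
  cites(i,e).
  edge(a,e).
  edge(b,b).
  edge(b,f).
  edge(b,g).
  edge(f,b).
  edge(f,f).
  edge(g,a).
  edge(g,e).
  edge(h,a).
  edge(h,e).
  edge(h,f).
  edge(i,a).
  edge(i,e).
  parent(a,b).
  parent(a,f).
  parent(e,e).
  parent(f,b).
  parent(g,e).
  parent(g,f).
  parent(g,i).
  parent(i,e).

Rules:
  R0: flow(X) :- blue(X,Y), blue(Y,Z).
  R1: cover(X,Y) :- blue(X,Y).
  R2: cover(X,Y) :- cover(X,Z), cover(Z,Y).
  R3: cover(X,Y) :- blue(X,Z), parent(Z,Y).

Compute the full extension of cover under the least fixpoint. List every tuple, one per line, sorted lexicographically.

cover(e,a)
cover(e,b)
cover(e,e)
cover(e,f)
cover(e,g)
cover(e,h)
cover(e,i)
cover(f,a)
cover(f,b)
cover(f,e)
cover(f,f)
cover(f,g)
cover(f,h)
cover(f,i)
cover(g,a)
cover(g,b)
cover(g,e)
cover(g,f)
cover(g,g)
cover(g,h)
cover(g,i)
cover(h,a)
cover(h,b)
cover(h,e)
cover(h,f)
cover(h,g)
cover(h,h)
cover(h,i)
cover(i,a)
cover(i,b)
cover(i,e)
cover(i,f)
cover(i,g)
cover(i,h)
cover(i,i)

round 1: derive cover(e,b) via R1 from blue(e,b)
round 1: derive cover(e,g) via R1 from blue(e,g)
round 1: derive cover(e,i) via R1 from blue(e,i)
round 1: derive cover(f,b) via R1 from blue(f,b)
round 1: derive cover(f,i) via R1 from blue(f,i)
round 1: derive cover(g,f) via R1 from blue(g,f)
round 1: derive cover(g,h) via R1 from blue(g,h)
round 1: derive cover(h,a) via R1 from blue(h,a)
round 1: derive cover(h,f) via R1 from blue(h,f)
round 1: derive cover(i,e) via R1 from blue(i,e)
round 1: derive cover(i,f) via R1 from blue(i,f)
round 1: derive cover(i,h) via R1 from blue(i,h)
round 1: derive cover(e,e) via R3 from blue(e,g), parent(g,e)
round 1: derive cover(e,f) via R3 from blue(e,g), parent(g,f)
round 1: derive cover(f,e) via R3 from blue(f,i), parent(i,e)
round 1: derive cover(g,b) via R3 from blue(g,f), parent(f,b)
round 1: derive cover(h,b) via R3 from blue(h,a), parent(a,b)
round 1: derive cover(i,b) via R3 from blue(i,f), parent(f,b)
round 2: derive cover(e,h) via R2 from cover(e,g), cover(g,h)
round 2: derive cover(f,f) via R2 from cover(f,e), cover(e,f)
round 2: derive cover(f,g) via R2 from cover(f,e), cover(e,g)
round 2: derive cover(f,h) via R2 from cover(f,i), cover(i,h)
round 2: derive cover(g,a) via R2 from cover(g,h), cover(h,a)
round 2: derive cover(g,e) via R2 from cover(g,f), cover(f,e)
round 2: derive cover(g,i) via R2 from cover(g,f), cover(f,i)
round 2: derive cover(h,e) via R2 from cover(h,f), cover(f,e)
round 2: derive cover(h,i) via R2 from cover(h,f), cover(f,i)
round 2: derive cover(i,a) via R2 from cover(i,h), cover(h,a)
round 2: derive cover(i,g) via R2 from cover(i,e), cover(e,g)
round 2: derive cover(i,i) via R2 from cover(i,e), cover(e,i)
round 3: derive cover(e,a) via R2 from cover(e,g), cover(g,a)
round 3: derive cover(f,a) via R2 from cover(f,g), cover(g,a)
round 3: derive cover(g,g) via R2 from cover(g,e), cover(e,g)
round 3: derive cover(h,g) via R2 from cover(h,e), cover(e,g)
round 3: derive cover(h,h) via R2 from cover(h,e), cover(e,h)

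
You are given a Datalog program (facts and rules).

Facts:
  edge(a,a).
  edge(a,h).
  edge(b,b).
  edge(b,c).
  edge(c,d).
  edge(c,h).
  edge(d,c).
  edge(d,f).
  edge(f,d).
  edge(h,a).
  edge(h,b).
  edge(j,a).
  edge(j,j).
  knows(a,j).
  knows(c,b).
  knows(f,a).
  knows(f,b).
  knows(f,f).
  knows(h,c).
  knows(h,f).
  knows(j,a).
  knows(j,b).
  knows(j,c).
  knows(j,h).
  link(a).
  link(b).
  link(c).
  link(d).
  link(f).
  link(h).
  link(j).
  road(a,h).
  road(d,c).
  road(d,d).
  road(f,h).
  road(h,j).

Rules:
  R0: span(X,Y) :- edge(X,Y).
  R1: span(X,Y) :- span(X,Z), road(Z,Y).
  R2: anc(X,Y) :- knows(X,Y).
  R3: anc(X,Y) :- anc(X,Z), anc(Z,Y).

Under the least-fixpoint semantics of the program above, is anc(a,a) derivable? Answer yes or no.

yes

round 1: derive anc(a,j) via R2 from knows(a,j)
round 1: derive anc(c,b) via R2 from knows(c,b)
round 1: derive anc(f,a) via R2 from knows(f,a)
round 1: derive anc(f,b) via R2 from knows(f,b)
round 1: derive anc(f,f) via R2 from knows(f,f)
round 1: derive anc(h,c) via R2 from knows(h,c)
round 1: derive anc(h,f) via R2 from knows(h,f)
round 1: derive anc(j,a) via R2 from knows(j,a)
round 1: derive anc(j,b) via R2 from knows(j,b)
round 1: derive anc(j,c) via R2 from knows(j,c)
round 1: derive anc(j,h) via R2 from knows(j,h)
round 2: derive anc(a,a) via R3 from anc(a,j), anc(j,a)
round 2: derive anc(a,b) via R3 from anc(a,j), anc(j,b)
round 2: derive anc(a,c) via R3 from anc(a,j), anc(j,c)
round 2: derive anc(a,h) via R3 from anc(a,j), anc(j,h)
round 2: derive anc(f,j) via R3 from anc(f,a), anc(a,j)
round 2: derive anc(h,a) via R3 from anc(h,f), anc(f,a)
round 2: derive anc(h,b) via R3 from anc(h,c), anc(c,b)
round 2: derive anc(j,f) via R3 from anc(j,h), anc(h,f)
round 2: derive anc(j,j) via R3 from anc(j,a), anc(a,j)
round 3: derive anc(a,f) via R3 from anc(a,h), anc(h,f)
round 3: derive anc(f,c) via R3 from anc(f,a), anc(a,c)
round 3: derive anc(f,h) via R3 from anc(f,a), anc(a,h)
round 3: derive anc(h,h) via R3 from anc(h,a), anc(a,h)
round 3: derive anc(h,j) via R3 from anc(h,a), anc(a,j)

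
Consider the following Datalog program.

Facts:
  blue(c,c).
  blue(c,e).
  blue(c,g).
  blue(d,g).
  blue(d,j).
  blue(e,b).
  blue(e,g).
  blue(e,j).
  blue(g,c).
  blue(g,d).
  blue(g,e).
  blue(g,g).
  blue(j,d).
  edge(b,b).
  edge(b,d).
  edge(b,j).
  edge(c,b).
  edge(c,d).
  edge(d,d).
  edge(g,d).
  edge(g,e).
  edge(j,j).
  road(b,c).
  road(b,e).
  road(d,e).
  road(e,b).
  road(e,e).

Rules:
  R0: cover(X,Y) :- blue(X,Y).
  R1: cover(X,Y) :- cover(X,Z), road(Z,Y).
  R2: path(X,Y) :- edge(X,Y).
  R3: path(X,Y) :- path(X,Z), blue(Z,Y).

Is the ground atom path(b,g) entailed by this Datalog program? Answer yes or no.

round 1: derive path(b,b) via R2 from edge(b,b)
round 1: derive path(b,d) via R2 from edge(b,d)
round 1: derive path(b,j) via R2 from edge(b,j)
round 1: derive path(c,b) via R2 from edge(c,b)
round 1: derive path(c,d) via R2 from edge(c,d)
round 1: derive path(d,d) via R2 from edge(d,d)
round 1: derive path(g,d) via R2 from edge(g,d)
round 1: derive path(g,e) via R2 from edge(g,e)
round 1: derive path(j,j) via R2 from edge(j,j)
round 2: derive path(b,g) via R3 from path(b,d), blue(d,g)
round 2: derive path(c,g) via R3 from path(c,d), blue(d,g)
round 2: derive path(c,j) via R3 from path(c,d), blue(d,j)
round 2: derive path(d,g) via R3 from path(d,d), blue(d,g)
round 2: derive path(d,j) via R3 from path(d,d), blue(d,j)
round 2: derive path(g,b) via R3 from path(g,e), blue(e,b)
round 2: derive path(g,g) via R3 from path(g,d), blue(d,g)
round 2: derive path(g,j) via R3 from path(g,d), blue(d,j)
round 2: derive path(j,d) via R3 from path(j,j), blue(j,d)
round 3: derive path(b,c) via R3 from path(b,g), blue(g,c)
round 3: derive path(b,e) via R3 from path(b,g), blue(g,e)
round 3: derive path(c,c) via R3 from path(c,g), blue(g,c)
round 3: derive path(c,e) via R3 from path(c,g), blue(g,e)
round 3: derive path(d,c) via R3 from path(d,g), blue(g,c)
round 3: derive path(d,e) via R3 from path(d,g), blue(g,e)
round 3: derive path(g,c) via R3 from path(g,g), blue(g,c)
round 3: derive path(j,g) via R3 from path(j,d), blue(d,g)
round 4: derive path(d,b) via R3 from path(d,e), blue(e,b)
round 4: derive path(j,c) via R3 from path(j,g), blue(g,c)
round 4: derive path(j,e) via R3 from path(j,g), blue(g,e)
round 5: derive path(j,b) via R3 from path(j,e), blue(e,b)

yes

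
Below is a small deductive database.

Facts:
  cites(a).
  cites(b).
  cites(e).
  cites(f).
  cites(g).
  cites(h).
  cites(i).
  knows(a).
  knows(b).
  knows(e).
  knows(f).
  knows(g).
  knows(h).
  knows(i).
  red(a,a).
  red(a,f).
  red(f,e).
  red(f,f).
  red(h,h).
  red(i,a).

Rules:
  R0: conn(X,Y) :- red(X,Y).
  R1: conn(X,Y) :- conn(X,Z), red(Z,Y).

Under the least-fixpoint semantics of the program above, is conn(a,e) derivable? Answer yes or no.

yes

round 1: derive conn(a,a) via R0 from red(a,a)
round 1: derive conn(a,f) via R0 from red(a,f)
round 1: derive conn(f,e) via R0 from red(f,e)
round 1: derive conn(f,f) via R0 from red(f,f)
round 1: derive conn(h,h) via R0 from red(h,h)
round 1: derive conn(i,a) via R0 from red(i,a)
round 2: derive conn(a,e) via R1 from conn(a,f), red(f,e)
round 2: derive conn(i,f) via R1 from conn(i,a), red(a,f)
round 3: derive conn(i,e) via R1 from conn(i,f), red(f,e)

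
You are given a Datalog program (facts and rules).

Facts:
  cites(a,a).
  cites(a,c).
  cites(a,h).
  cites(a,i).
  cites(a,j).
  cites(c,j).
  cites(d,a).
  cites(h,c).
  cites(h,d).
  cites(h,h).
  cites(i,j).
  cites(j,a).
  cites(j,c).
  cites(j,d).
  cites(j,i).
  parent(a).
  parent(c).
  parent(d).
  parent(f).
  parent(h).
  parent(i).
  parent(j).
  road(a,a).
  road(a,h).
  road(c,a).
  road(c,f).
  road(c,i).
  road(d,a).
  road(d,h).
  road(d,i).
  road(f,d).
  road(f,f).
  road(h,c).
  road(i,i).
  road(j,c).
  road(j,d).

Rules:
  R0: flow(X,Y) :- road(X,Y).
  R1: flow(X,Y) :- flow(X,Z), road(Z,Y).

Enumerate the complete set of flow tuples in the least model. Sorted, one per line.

flow(a,a)
flow(a,c)
flow(a,d)
flow(a,f)
flow(a,h)
flow(a,i)
flow(c,a)
flow(c,c)
flow(c,d)
flow(c,f)
flow(c,h)
flow(c,i)
flow(d,a)
flow(d,c)
flow(d,d)
flow(d,f)
flow(d,h)
flow(d,i)
flow(f,a)
flow(f,c)
flow(f,d)
flow(f,f)
flow(f,h)
flow(f,i)
flow(h,a)
flow(h,c)
flow(h,d)
flow(h,f)
flow(h,h)
flow(h,i)
flow(i,i)
flow(j,a)
flow(j,c)
flow(j,d)
flow(j,f)
flow(j,h)
flow(j,i)

round 1: derive flow(a,a) via R0 from road(a,a)
round 1: derive flow(a,h) via R0 from road(a,h)
round 1: derive flow(c,a) via R0 from road(c,a)
round 1: derive flow(c,f) via R0 from road(c,f)
round 1: derive flow(c,i) via R0 from road(c,i)
round 1: derive flow(d,a) via R0 from road(d,a)
round 1: derive flow(d,h) via R0 from road(d,h)
round 1: derive flow(d,i) via R0 from road(d,i)
round 1: derive flow(f,d) via R0 from road(f,d)
round 1: derive flow(f,f) via R0 from road(f,f)
round 1: derive flow(h,c) via R0 from road(h,c)
round 1: derive flow(i,i) via R0 from road(i,i)
round 1: derive flow(j,c) via R0 from road(j,c)
round 1: derive flow(j,d) via R0 from road(j,d)
round 2: derive flow(a,c) via R1 from flow(a,h), road(h,c)
round 2: derive flow(c,d) via R1 from flow(c,f), road(f,d)
round 2: derive flow(c,h) via R1 from flow(c,a), road(a,h)
round 2: derive flow(d,c) via R1 from flow(d,h), road(h,c)
round 2: derive flow(f,a) via R1 from flow(f,d), road(d,a)
round 2: derive flow(f,h) via R1 from flow(f,d), road(d,h)
round 2: derive flow(f,i) via R1 from flow(f,d), road(d,i)
round 2: derive flow(h,a) via R1 from flow(h,c), road(c,a)
round 2: derive flow(h,f) via R1 from flow(h,c), road(c,f)
round 2: derive flow(h,i) via R1 from flow(h,c), road(c,i)
round 2: derive flow(j,a) via R1 from flow(j,c), road(c,a)
round 2: derive flow(j,f) via R1 from flow(j,c), road(c,f)
round 2: derive flow(j,h) via R1 from flow(j,d), road(d,h)
round 2: derive flow(j,i) via R1 from flow(j,c), road(c,i)
round 3: derive flow(a,f) via R1 from flow(a,c), road(c,f)
round 3: derive flow(a,i) via R1 from flow(a,c), road(c,i)
round 3: derive flow(c,c) via R1 from flow(c,h), road(h,c)
round 3: derive flow(d,f) via R1 from flow(d,c), road(c,f)
round 3: derive flow(f,c) via R1 from flow(f,h), road(h,c)
round 3: derive flow(h,d) via R1 from flow(h,f), road(f,d)
round 3: derive flow(h,h) via R1 from flow(h,a), road(a,h)
round 4: derive flow(a,d) via R1 from flow(a,f), road(f,d)
round 4: derive flow(d,d) via R1 from flow(d,f), road(f,d)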